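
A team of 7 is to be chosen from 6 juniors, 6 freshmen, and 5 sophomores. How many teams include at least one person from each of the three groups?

With no constraint there are C(17,7) = 19448 possible selections.
Subtract selections that omit an entire group: no juniors → C(11,7) = 330; no freshmen → C(11,7) = 330; no sophomores → C(12,7) = 792.
Add back selections omitting two groups (i.e. drawn from a single group): C(6,7) + C(6,7) + C(5,7) = 0.
By inclusion–exclusion: 19448 − 1452 + 0 = 17996.

17996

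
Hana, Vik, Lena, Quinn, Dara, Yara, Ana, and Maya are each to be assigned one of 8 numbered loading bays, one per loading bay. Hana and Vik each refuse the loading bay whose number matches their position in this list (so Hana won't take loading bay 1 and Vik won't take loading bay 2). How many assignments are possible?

Let Aᵢ (for i ∈ {1, 2}) be the placements that put person i in their forbidden loading bay. Any j of these fix j positions, leaving (8−j)! ways to fill the rest, and there are C(2,j) ways to pick which j.
By inclusion–exclusion, the number of valid placements is Σ_{j=0}^{2} (−1)^j C(2,j)·(8−j)!.
Computing: 40320 − 10080 + 720 = 30960.

30960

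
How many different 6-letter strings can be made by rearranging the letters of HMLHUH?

120

The 6 letters of HMLHUH have repeats: H appearing 3 times.
Dividing 6! = 720 by 3! = 6 for the repeated letters gives 120.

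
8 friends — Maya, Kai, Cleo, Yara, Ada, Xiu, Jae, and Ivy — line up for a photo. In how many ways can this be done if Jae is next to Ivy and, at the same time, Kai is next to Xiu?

Treat {Jae,Ivy} as one block (2 orders) and {Kai,Xiu} as another (2 orders).
That leaves 6 units to arrange: 2 × 2 × 6! = 4 × 720 = 2880.

2880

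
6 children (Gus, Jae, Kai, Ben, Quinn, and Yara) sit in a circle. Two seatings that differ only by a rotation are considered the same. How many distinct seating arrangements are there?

Around a circle, 6 distinct people have 6!/6 = (5)! = 120 rotationally distinct seatings.

120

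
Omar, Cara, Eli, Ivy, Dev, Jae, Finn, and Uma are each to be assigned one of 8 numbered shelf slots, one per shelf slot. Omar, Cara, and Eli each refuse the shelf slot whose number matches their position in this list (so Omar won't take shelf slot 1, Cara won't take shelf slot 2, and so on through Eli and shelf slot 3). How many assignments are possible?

Let Aᵢ (for i ∈ {1, 2, 3}) be the placements that put person i in their forbidden shelf slot. Any j of these fix j positions, leaving (8−j)! ways to fill the rest, and there are C(3,j) ways to pick which j.
By inclusion–exclusion, the number of valid placements is Σ_{j=0}^{3} (−1)^j C(3,j)·(8−j)!.
Computing: 40320 − 15120 + 2160 − 120 = 27240.

27240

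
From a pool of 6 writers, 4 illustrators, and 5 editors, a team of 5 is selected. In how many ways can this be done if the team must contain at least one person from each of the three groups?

Total 5-person selections from all 15: C(15,5) = 3003.
Subtract selections that omit an entire group: no writers → C(9,5) = 126; no illustrators → C(11,5) = 462; no editors → C(10,5) = 252.
Add back selections omitting two groups (i.e. drawn from a single group): C(6,5) + C(4,5) + C(5,5) = 7.
By inclusion–exclusion: 3003 − 840 + 7 = 2170.

2170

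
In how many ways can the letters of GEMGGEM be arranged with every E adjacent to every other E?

60

Treat the 2 copies of E as a single block. The multiset to arrange is then {EE, G, G, G, M, M}, 6 items in all.
That gives (6)!/(3!·2!) = 60 arrangements.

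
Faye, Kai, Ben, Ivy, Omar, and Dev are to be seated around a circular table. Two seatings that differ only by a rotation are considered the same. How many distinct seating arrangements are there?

120

Seat Faye anywhere (absorbing the rotational symmetry), then permute the other 5: (5)! = 120.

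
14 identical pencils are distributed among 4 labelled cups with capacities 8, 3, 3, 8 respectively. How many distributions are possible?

96

Without the upper bounds there are C(17,3) = 680 ways to split 14 among 4 cups.
Subtract solutions that violate a single cap (substitute x_i' = x_i − (cap_i+1)): x_1 ≥ 9 gives C(8,3) = 56; x_2 ≥ 4 gives C(13,3) = 286; x_3 ≥ 4 gives C(13,3) = 286; x_4 ≥ 9 gives C(8,3) = 56. Together 684.
Add back pairs where two caps are both exceeded: 4 + 4 + 0 + 84 + 4 + 4 = 100.
By inclusion–exclusion the count is 680 − 684 + 100 = 96.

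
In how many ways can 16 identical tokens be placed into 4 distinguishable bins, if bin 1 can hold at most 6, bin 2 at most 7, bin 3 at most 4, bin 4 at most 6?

Ignoring the caps, the number of non-negative solutions to x_1+…+x_4 = 16 is C(19,3) = 969.
Subtract solutions that violate a single cap (substitute x_i' = x_i − (cap_i+1)): x_1 ≥ 7 gives C(12,3) = 220; x_2 ≥ 8 gives C(11,3) = 165; x_3 ≥ 5 gives C(14,3) = 364; x_4 ≥ 7 gives C(12,3) = 220. Together 969.
Add back pairs where two caps are both exceeded: 4 + 35 + 10 + 20 + 4 + 35 = 108.
By inclusion–exclusion the count is 969 − 969 + 108 = 108.

108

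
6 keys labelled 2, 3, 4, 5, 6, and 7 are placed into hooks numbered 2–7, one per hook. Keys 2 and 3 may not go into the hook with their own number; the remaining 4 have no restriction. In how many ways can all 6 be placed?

504

Let Aᵢ (for i ∈ {2, 3}) be the placements that put key i in its forbidden hook. Any j of these fix j positions, leaving (6−j)! ways to fill the rest, and there are C(2,j) ways to pick which j.
By inclusion–exclusion, the number of valid placements is Σ_{j=0}^{2} (−1)^j C(2,j)·(6−j)!.
Computing: 720 − 240 + 24 = 504.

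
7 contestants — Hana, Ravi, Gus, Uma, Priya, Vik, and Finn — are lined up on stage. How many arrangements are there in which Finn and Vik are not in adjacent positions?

3600

There are 7! = 5040 arrangements in all. If Finn and Vik are adjacent, merging them into one block gives 2·(6)! = 1440 arrangements.
So 5040 − 1440 = 3600 arrangements keep them apart.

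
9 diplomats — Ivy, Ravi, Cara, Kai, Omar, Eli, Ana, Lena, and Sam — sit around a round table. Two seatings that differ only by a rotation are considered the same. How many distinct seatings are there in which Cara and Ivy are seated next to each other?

10080

Treat {Cara, Ivy} as one unit (2 internal orders) and seat the resulting 8 units around the table: (7)! circular arrangements.
So 2 × (7)! = 2 × 5040 = 10080.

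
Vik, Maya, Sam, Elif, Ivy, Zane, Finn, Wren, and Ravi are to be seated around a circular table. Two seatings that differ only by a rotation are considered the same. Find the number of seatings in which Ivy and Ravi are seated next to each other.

Treat {Ivy, Ravi} as one unit (2 internal orders) and seat the resulting 8 units around the table: (7)! circular arrangements.
So 2 × (7)! = 2 × 5040 = 10080.

10080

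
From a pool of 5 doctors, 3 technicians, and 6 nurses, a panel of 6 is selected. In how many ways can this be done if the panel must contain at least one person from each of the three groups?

2430

Unrestricted: C(14,6) = 3003 ways to pick any 6 of the 14.
Subtract selections that omit an entire group: no doctors → C(9,6) = 84; no technicians → C(11,6) = 462; no nurses → C(8,6) = 28.
Add back selections omitting two groups (i.e. drawn from a single group): C(5,6) + C(3,6) + C(6,6) = 1.
By inclusion–exclusion: 3003 − 574 + 1 = 2430.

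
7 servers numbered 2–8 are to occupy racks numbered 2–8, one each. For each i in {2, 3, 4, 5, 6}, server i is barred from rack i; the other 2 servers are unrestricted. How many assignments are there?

Let Aᵢ (for 2 ≤ i ≤ 6) be the placements that put server i in its forbidden rack. Any j of these fix j positions, leaving (7−j)! ways to fill the rest, and there are C(5,j) ways to pick which j.
By inclusion–exclusion, the number of valid placements is Σ_{j=0}^{5} (−1)^j C(5,j)·(7−j)!.
Computing: 5040 − 3600 + 1200 − 240 + 30 − 2 = 2428.

2428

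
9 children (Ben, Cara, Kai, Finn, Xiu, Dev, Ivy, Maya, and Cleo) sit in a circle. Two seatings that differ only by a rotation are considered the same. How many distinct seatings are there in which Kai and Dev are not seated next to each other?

30240

All circular seatings of 9 people number (8)! = 40320.
Seatings with Kai beside Dev: treat them as a block with 2 internal orders, giving 2 × (7)! = 10080.
Subtracting, 40320 − 10080 = 30240.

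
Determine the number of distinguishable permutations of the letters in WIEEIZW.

WIEEIZW has 7 letters with E appearing twice, I appearing twice, and W appearing twice.
The number of distinct arrangements is 7!/(2!·2!·2!) = 5040/8 = 630.

630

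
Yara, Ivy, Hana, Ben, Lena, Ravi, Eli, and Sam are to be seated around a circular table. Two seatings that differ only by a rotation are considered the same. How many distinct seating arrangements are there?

Seat Yara anywhere (absorbing the rotational symmetry), then permute the other 7: (7)! = 5040.

5040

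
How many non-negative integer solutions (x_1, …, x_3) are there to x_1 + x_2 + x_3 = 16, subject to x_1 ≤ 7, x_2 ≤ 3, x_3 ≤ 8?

By stars and bars, unrestricted non-negative solutions to x_1+…+x_3 = 16 number C(16+2,2) = 153.
Subtract solutions that violate a single cap (substitute x_i' = x_i − (cap_i+1)): x_1 ≥ 8 gives C(10,2) = 45; x_2 ≥ 4 gives C(14,2) = 91; x_3 ≥ 9 gives C(9,2) = 36. Together 172.
Add back pairs where two caps are both exceeded: 15 + 0 + 10 = 25.
By inclusion–exclusion the count is 153 − 172 + 25 = 6.

6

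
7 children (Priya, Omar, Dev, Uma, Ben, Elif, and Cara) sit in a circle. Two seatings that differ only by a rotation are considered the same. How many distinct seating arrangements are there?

Around a circle, 7 distinct people have 7!/7 = (6)! = 720 rotationally distinct seatings.

720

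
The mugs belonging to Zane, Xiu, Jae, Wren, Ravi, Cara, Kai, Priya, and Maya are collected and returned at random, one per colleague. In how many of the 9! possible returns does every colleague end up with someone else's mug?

Let Aᵢ be the assignments in which colleague i gets their own mug. We want the size of the complement of A₁∪…∪A_9.
By inclusion–exclusion this is Σ_{j=0}^{9} (−1)^j C(9,j)·(9−j)!.
Computing: 362880 − 362880 + 181440 − 60480 + 15120 − 3024 + 504 − 72 + 9 − 1 = 133496.

133496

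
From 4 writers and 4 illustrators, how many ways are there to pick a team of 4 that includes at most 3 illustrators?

Split by how many illustrators are chosen (0 through 3).
Sum: C(4,0)·C(4,4) + C(4,1)·C(4,3) + C(4,2)·C(4,2) + C(4,3)·C(4,1) = 1 + 16 + 36 + 16 = 69.

69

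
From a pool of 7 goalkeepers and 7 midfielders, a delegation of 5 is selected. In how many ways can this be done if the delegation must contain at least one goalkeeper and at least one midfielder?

With no constraint there are C(14,5) = 2002 possible selections.
Selections missing a whole group: no goalkeepers → C(7,5) = 21; no midfielders → C(7,5) = 21.
Both groups omitted at once is impossible, so 2002 − 42 = 1960.

1960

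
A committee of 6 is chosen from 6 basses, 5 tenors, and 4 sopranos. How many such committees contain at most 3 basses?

Split by how many basses are chosen (0 through 3).
Sum: C(6,0)·C(9,6) + C(6,1)·C(9,5) + C(6,2)·C(9,4) + C(6,3)·C(9,3) = 84 + 756 + 1890 + 1680 = 4410.

4410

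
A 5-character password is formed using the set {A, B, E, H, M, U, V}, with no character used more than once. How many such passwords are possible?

2520

With no repetition, fill the 5 characters in order: 7 choices, then 6, down to 3.
That product is 7 × 6 × 5 × 4 × 3 = 2520.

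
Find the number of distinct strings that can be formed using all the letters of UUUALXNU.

1680

The 8 letters of UUUALXNU have repeats: U appearing 4 times.
The number of distinct arrangements is 8!/(4!) = 40320/24 = 1680.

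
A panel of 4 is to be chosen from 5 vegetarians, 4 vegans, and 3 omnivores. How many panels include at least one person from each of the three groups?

270

Unrestricted: C(12,4) = 495 ways to pick any 4 of the 12.
Selections missing a whole group: no vegetarians → C(7,4) = 35; no vegans → C(8,4) = 70; no omnivores → C(9,4) = 126.
Add back selections omitting two groups (i.e. drawn from a single group): C(5,4) + C(4,4) + C(3,4) = 6.
By inclusion–exclusion: 495 − 231 + 6 = 270.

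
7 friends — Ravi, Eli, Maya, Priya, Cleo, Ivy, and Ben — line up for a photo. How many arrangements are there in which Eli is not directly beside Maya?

There are 7! = 5040 arrangements in all. If Eli and Maya are adjacent, merging them into one block gives 2·(6)! = 1440 arrangements.
So 5040 − 1440 = 3600 arrangements keep them apart.

3600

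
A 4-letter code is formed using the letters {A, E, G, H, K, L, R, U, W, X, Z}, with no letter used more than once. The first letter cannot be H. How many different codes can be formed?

7200

The first letter has 11−1 = 10 choices (anything except H).
The remaining 3 letters are filled from the other 10 symbols without repetition: 10 × 9 × 8 = 720.
Total: 10 × 720 = 7200.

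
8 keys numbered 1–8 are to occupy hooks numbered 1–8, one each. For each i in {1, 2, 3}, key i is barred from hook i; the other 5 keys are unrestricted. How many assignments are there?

27240

Let Aᵢ (for i ∈ {1, 2, 3}) be the placements that put key i in its forbidden hook. Any j of these fix j positions, leaving (8−j)! ways to fill the rest, and there are C(3,j) ways to pick which j.
By inclusion–exclusion, the number of valid placements is Σ_{j=0}^{3} (−1)^j C(3,j)·(8−j)!.
Computing: 40320 − 15120 + 2160 − 120 = 27240.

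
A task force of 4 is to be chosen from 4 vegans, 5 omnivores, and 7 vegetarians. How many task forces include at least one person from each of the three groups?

Total 4-person selections from all 16: C(16,4) = 1820.
Selections missing a whole group: no vegans → C(12,4) = 495; no omnivores → C(11,4) = 330; no vegetarians → C(9,4) = 126.
Add back selections omitting two groups (i.e. drawn from a single group): C(4,4) + C(5,4) + C(7,4) = 41.
By inclusion–exclusion: 1820 − 951 + 41 = 910.

910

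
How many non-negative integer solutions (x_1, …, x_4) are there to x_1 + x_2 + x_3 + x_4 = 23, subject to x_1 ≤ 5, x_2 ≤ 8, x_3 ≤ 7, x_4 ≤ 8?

Ignoring the caps, the number of non-negative solutions to x_1+…+x_4 = 23 is C(26,3) = 2600.
Subtract solutions that violate a single cap (substitute x_i' = x_i − (cap_i+1)): x_1 ≥ 6 gives C(20,3) = 1140; x_2 ≥ 9 gives C(17,3) = 680; x_3 ≥ 8 gives C(18,3) = 816; x_4 ≥ 9 gives C(17,3) = 680. Together 3316.
Add back pairs where two caps are both exceeded: 165 + 220 + 165 + 84 + 56 + 84 = 774.
Subtract triples: 1 + 0 + 1 + 0 = 2.
By inclusion–exclusion the count is 2600 − 3316 + 774 − 2 = 56.

56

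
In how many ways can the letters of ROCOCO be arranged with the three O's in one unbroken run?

Treat the 3 copies of O as a single block. The multiset to arrange is then {OOO, C, C, R}, 4 items in all.
That gives (4)!/(2!) = 12 arrangements.

12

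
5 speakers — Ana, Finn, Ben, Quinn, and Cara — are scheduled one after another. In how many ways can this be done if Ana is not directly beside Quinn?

There are 5! = 120 arrangements in all. If Ana and Quinn are adjacent, merging them into one block gives 2·(4)! = 48 arrangements.
So 120 − 48 = 72 arrangements keep them apart.

72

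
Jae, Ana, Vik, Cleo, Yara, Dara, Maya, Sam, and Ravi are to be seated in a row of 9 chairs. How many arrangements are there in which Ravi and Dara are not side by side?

282240

There are 9! = 362880 arrangements in all. If Ravi and Dara are adjacent, merging them into one block gives 2·(8)! = 80640 arrangements.
So 362880 − 80640 = 282240 arrangements keep them apart.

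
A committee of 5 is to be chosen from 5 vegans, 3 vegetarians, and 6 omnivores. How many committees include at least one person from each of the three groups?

1365

Total 5-person selections from all 14: C(14,5) = 2002.
Subtract selections that omit an entire group: no vegans → C(9,5) = 126; no vegetarians → C(11,5) = 462; no omnivores → C(8,5) = 56.
Add back selections omitting two groups (i.e. drawn from a single group): C(5,5) + C(3,5) + C(6,5) = 7.
By inclusion–exclusion: 2002 − 644 + 7 = 1365.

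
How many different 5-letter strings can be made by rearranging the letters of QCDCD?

The 5 letters of QCDCD have repeats: C appearing twice and D appearing twice.
The number of distinct arrangements is 5!/(2!·2!) = 120/4 = 30.

30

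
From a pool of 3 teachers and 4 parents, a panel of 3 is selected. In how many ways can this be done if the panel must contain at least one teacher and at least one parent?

30

Total 3-person selections from all 7: C(7,3) = 35.
Selections missing a whole group: no teachers → C(4,3) = 4; no parents → C(3,3) = 1.
Both groups omitted at once is impossible, so 35 − 5 = 30.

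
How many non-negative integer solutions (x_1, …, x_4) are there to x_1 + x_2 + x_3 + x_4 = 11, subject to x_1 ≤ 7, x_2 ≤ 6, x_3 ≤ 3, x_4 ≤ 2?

Without the upper bounds there are C(14,3) = 364 ways to split 11 among 4 variables.
Subtract solutions that violate a single cap (substitute x_i' = x_i − (cap_i+1)): x_1 ≥ 8 gives C(6,3) = 20; x_2 ≥ 7 gives C(7,3) = 35; x_3 ≥ 4 gives C(10,3) = 120; x_4 ≥ 3 gives C(11,3) = 165. Together 340.
Add back pairs where two caps are both exceeded: 0 + 0 + 1 + 1 + 4 + 35 = 41.
By inclusion–exclusion the count is 364 − 340 + 41 = 65.

65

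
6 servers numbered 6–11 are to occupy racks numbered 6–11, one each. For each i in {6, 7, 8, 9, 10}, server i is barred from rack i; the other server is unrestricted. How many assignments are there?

309

Let Aᵢ (for 6 ≤ i ≤ 10) be the placements that put server i in its forbidden rack. Any j of these fix j positions, leaving (6−j)! ways to fill the rest, and there are C(5,j) ways to pick which j.
By inclusion–exclusion, the number of valid placements is Σ_{j=0}^{5} (−1)^j C(5,j)·(6−j)!.
Computing: 720 − 600 + 240 − 60 + 10 − 1 = 309.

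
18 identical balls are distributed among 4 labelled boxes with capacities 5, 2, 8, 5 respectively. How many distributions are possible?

10

By stars and bars, unrestricted non-negative solutions to x_1+…+x_4 = 18 number C(18+3,3) = 1330.
Subtract solutions that violate a single cap (substitute x_i' = x_i − (cap_i+1)): x_1 ≥ 6 gives C(15,3) = 455; x_2 ≥ 3 gives C(18,3) = 816; x_3 ≥ 9 gives C(12,3) = 220; x_4 ≥ 6 gives C(15,3) = 455. Together 1946.
Add back pairs where two caps are both exceeded: 220 + 20 + 84 + 84 + 220 + 20 = 648.
Subtract triples: 1 + 20 + 0 + 1 = 22.
By inclusion–exclusion the count is 1330 − 1946 + 648 − 22 = 10.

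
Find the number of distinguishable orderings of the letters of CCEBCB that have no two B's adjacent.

There are 6!/(3!·2!) = 60 arrangements of CCEBCB in total.
If the two B's are adjacent, glue them into one block, leaving 5 items to arrange: (5)!/(3!) = 20 ways.
Hence 60 − 20 = 40.

40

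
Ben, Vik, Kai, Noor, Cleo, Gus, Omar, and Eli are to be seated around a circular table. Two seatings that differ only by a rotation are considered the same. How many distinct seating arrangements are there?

5040

Seat Ben anywhere (absorbing the rotational symmetry), then permute the other 7: (7)! = 5040.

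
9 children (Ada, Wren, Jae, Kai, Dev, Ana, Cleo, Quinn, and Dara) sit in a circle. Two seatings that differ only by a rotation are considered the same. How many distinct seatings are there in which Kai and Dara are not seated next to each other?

Without the restriction there are (8)! = 40320 seatings.
Seatings with Kai beside Dara: treat them as a block with 2 internal orders, giving 2 × (7)! = 10080.
Subtracting, 40320 − 10080 = 30240.

30240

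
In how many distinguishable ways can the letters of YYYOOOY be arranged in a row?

YYYOOOY has 7 letters with O appearing 3 times and Y appearing 4 times.
Dividing 7! = 5040 by 4!·3! = 144 for the repeated letters gives 35.

35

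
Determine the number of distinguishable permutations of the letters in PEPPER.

60

PEPPER has 6 letters with E appearing twice and P appearing 3 times.
So there are 6! / (3!·2!) = 60 distinguishable arrangements.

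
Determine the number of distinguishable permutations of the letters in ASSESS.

Letter multiplicities in ASSESS: A×1, E×1, S×4.
So there are 6! / (4!) = 30 distinguishable arrangements.

30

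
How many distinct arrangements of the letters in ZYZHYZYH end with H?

Fix H in the last position and arrange the remaining 7 letters.
Those 7 letters have Y appearing 3 times and Z appearing 3 times, giving (7)!/(3!·3!) = 140.

140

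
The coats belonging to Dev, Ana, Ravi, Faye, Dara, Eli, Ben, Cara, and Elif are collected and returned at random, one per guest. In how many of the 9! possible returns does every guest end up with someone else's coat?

Let Aᵢ be the assignments in which guest i gets their own coat. We want the size of the complement of A₁∪…∪A_9.
By inclusion–exclusion this is Σ_{j=0}^{9} (−1)^j C(9,j)·(9−j)!.
Computing: 362880 − 362880 + 181440 − 60480 + 15120 − 3024 + 504 − 72 + 9 − 1 = 133496.

133496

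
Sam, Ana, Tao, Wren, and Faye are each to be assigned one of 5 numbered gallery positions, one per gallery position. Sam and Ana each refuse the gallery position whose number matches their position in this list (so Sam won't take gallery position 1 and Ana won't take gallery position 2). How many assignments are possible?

78

Let Aᵢ (for i ∈ {1, 2}) be the placements that put person i in their forbidden gallery position. Any j of these fix j positions, leaving (5−j)! ways to fill the rest, and there are C(2,j) ways to pick which j.
By inclusion–exclusion, the number of valid placements is Σ_{j=0}^{2} (−1)^j C(2,j)·(5−j)!.
Computing: 120 − 48 + 6 = 78.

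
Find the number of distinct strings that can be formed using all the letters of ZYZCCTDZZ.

Letter multiplicities in ZYZCCTDZZ: C×2, D×1, T×1, Y×1, Z×4.
So there are 9! / (4!·2!) = 7560 distinguishable arrangements.

7560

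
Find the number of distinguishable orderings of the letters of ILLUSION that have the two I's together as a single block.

Treat the 2 copies of I as a single block. The multiset to arrange is then {II, L, L, N, O, S, U}, 7 items in all.
That gives (7)!/(2!) = 2520 arrangements.

2520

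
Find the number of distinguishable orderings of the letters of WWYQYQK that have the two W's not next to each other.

There are 7!/(2!·2!·2!) = 630 arrangements of WWYQYQK in total.
If the two W's are adjacent, glue them into one block, leaving 6 items to arrange: (6)!/(2!·2!) = 180 ways.
Hence 630 − 180 = 450.

450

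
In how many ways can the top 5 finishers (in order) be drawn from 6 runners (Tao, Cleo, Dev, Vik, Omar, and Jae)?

720

There are 6 choices for 1st place, 5 for 2nd, and so on down to 2 for position 5.
That gives 6 × 5 × 4 × 3 × 2 = 720.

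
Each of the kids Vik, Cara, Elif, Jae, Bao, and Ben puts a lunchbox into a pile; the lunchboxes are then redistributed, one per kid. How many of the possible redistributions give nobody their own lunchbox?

Let Aᵢ be the assignments in which kid i gets their own lunchbox. We want the size of the complement of A₁∪…∪A_6.
By inclusion–exclusion this is Σ_{j=0}^{6} (−1)^j C(6,j)·(6−j)!.
Computing: 720 − 720 + 360 − 120 + 30 − 6 + 1 = 265.

265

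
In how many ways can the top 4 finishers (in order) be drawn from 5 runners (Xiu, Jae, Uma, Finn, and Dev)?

This is an ordered selection of 4 from 5: P(5,4).
That gives 5 × 4 × 3 × 2 = 120.

120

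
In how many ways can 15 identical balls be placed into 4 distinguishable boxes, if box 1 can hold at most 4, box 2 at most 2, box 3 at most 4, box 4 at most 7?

Without the upper bounds there are C(18,3) = 816 ways to split 15 among 4 boxes.
Subtract solutions that violate a single cap (substitute x_i' = x_i − (cap_i+1)): x_1 ≥ 5 gives C(13,3) = 286; x_2 ≥ 3 gives C(15,3) = 455; x_3 ≥ 5 gives C(13,3) = 286; x_4 ≥ 8 gives C(10,3) = 120. Together 1147.
Add back pairs where two caps are both exceeded: 120 + 56 + 10 + 120 + 35 + 10 = 351.
Subtract triples: 10 + 0 + 0 + 0 = 10.
By inclusion–exclusion the count is 816 − 1147 + 351 − 10 = 10.

10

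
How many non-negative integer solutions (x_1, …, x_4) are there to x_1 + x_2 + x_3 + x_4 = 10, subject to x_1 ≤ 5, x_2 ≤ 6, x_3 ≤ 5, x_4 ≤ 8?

Without the upper bounds there are C(13,3) = 286 ways to split 10 among 4 variables.
Subtract solutions that violate a single cap (substitute x_i' = x_i − (cap_i+1)): x_1 ≥ 6 gives C(7,3) = 35; x_2 ≥ 7 gives C(6,3) = 20; x_3 ≥ 6 gives C(7,3) = 35; x_4 ≥ 9 gives C(4,3) = 4. Together 94.
No two caps can be exceeded simultaneously, so the pair terms are all 0.
By inclusion–exclusion the count is 286 − 94 + 0 = 192.

192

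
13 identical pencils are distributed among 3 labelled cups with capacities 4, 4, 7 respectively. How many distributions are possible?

Without the upper bounds there are C(15,2) = 105 ways to split 13 among 3 cups.
Subtract solutions that violate a single cap (substitute x_i' = x_i − (cap_i+1)): x_1 ≥ 5 gives C(10,2) = 45; x_2 ≥ 5 gives C(10,2) = 45; x_3 ≥ 8 gives C(7,2) = 21. Together 111.
Add back pairs where two caps are both exceeded: 10 + 1 + 1 = 12.
By inclusion–exclusion the count is 105 − 111 + 12 = 6.

6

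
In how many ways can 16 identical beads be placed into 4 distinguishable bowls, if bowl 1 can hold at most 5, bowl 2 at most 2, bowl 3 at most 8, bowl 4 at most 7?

63

Without the upper bounds there are C(19,3) = 969 ways to split 16 among 4 bowls.
Subtract solutions that violate a single cap (substitute x_i' = x_i − (cap_i+1)): x_1 ≥ 6 gives C(13,3) = 286; x_2 ≥ 3 gives C(16,3) = 560; x_3 ≥ 9 gives C(10,3) = 120; x_4 ≥ 8 gives C(11,3) = 165. Together 1131.
Add back pairs where two caps are both exceeded: 120 + 4 + 10 + 35 + 56 + 0 = 225.
By inclusion–exclusion the count is 969 − 1131 + 225 = 63.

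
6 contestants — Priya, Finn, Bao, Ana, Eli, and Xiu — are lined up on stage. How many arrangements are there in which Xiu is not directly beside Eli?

480

Of the 6! = 720 arrangements, those with Xiu and Eli adjacent number 2 × 5! = 240 (treat the pair as a block with 2 internal orders).
So 720 − 240 = 480 arrangements keep them apart.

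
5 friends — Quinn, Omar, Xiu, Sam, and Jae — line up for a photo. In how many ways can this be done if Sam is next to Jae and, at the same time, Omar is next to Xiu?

24

Treat {Sam,Jae} as one block (2 orders) and {Omar,Xiu} as another (2 orders).
That leaves 3 units to arrange: 2 × 2 × 3! = 4 × 6 = 24.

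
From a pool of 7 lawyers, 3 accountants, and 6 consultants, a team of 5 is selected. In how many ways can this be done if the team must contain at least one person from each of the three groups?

2730

Total 5-person selections from all 16: C(16,5) = 4368.
Selections missing a whole group: no lawyers → C(9,5) = 126; no accountants → C(13,5) = 1287; no consultants → C(10,5) = 252.
Add back selections omitting two groups (i.e. drawn from a single group): C(7,5) + C(3,5) + C(6,5) = 27.
By inclusion–exclusion: 4368 − 1665 + 27 = 2730.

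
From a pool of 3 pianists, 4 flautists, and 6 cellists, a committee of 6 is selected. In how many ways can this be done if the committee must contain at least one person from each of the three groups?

Total 6-person selections from all 13: C(13,6) = 1716.
Selections missing a whole group: no pianists → C(10,6) = 210; no flautists → C(9,6) = 84; no cellists → C(7,6) = 7.
Add back selections omitting two groups (i.e. drawn from a single group): C(3,6) + C(4,6) + C(6,6) = 1.
By inclusion–exclusion: 1716 − 301 + 1 = 1416.

1416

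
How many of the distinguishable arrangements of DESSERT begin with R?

180

Fix R in the first position and arrange the remaining 6 letters.
Those 6 letters have E appearing twice and S appearing twice, giving (6)!/(2!·2!) = 180.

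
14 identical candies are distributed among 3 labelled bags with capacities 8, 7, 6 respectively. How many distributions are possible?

Ignoring the caps, the number of non-negative solutions to x_1+…+x_3 = 14 is C(16,2) = 120.
Subtract solutions that violate a single cap (substitute x_i' = x_i − (cap_i+1)): x_1 ≥ 9 gives C(7,2) = 21; x_2 ≥ 8 gives C(8,2) = 28; x_3 ≥ 7 gives C(9,2) = 36. Together 85.
No two caps can be exceeded simultaneously, so the pair terms are all 0.
By inclusion–exclusion the count is 120 − 85 + 0 = 35.

35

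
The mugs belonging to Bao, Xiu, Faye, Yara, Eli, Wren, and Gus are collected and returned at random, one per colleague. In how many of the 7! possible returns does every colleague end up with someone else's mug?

1854

Let Aᵢ be the assignments in which colleague i gets their own mug. We want the size of the complement of A₁∪…∪A_7.
By inclusion–exclusion this is Σ_{j=0}^{7} (−1)^j C(7,j)·(7−j)!.
Computing: 5040 − 5040 + 2520 − 840 + 210 − 42 + 7 − 1 = 1854.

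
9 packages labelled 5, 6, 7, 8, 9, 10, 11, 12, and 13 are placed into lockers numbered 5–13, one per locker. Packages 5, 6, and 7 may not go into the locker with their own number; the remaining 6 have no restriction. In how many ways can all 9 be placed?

Let Aᵢ (for i ∈ {5, 6, 7}) be the placements that put package i in its forbidden locker. Any j of these fix j positions, leaving (9−j)! ways to fill the rest, and there are C(3,j) ways to pick which j.
By inclusion–exclusion, the number of valid placements is Σ_{j=0}^{3} (−1)^j C(3,j)·(9−j)!.
Computing: 362880 − 120960 + 15120 − 720 = 256320.

256320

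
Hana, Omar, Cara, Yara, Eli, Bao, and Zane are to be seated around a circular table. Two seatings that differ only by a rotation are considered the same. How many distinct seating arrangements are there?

Fix one person's seat to break rotational symmetry; the remaining 6 people can be arranged in (6)! = 720 ways.

720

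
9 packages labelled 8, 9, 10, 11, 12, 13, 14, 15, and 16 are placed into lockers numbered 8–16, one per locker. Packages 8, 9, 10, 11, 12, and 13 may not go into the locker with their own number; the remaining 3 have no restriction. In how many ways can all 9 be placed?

Let Aᵢ (for 8 ≤ i ≤ 13) be the placements that put package i in its forbidden locker. Any j of these fix j positions, leaving (9−j)! ways to fill the rest, and there are C(6,j) ways to pick which j.
By inclusion–exclusion, the number of valid placements is Σ_{j=0}^{6} (−1)^j C(6,j)·(9−j)!.
Computing: 362880 − 241920 + 75600 − 14400 + 1800 − 144 + 6 = 183822.

183822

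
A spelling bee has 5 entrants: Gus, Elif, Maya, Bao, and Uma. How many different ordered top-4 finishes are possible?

This is an ordered selection of 4 from 5: P(5,4).
That gives 5 × 4 × 3 × 2 = 120.

120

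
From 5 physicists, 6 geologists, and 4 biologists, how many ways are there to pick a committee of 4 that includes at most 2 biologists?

1320

Split by how many biologists are chosen (0 through 2).
Sum: C(4,0)·C(11,4) + C(4,1)·C(11,3) + C(4,2)·C(11,2) = 330 + 660 + 330 = 1320.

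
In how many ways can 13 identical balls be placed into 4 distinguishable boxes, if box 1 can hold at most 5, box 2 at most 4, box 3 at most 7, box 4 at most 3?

Ignoring the caps, the number of non-negative solutions to x_1+…+x_4 = 13 is C(16,3) = 560.
Subtract solutions that violate a single cap (substitute x_i' = x_i − (cap_i+1)): x_1 ≥ 6 gives C(10,3) = 120; x_2 ≥ 5 gives C(11,3) = 165; x_3 ≥ 8 gives C(8,3) = 56; x_4 ≥ 4 gives C(12,3) = 220. Together 561.
Add back pairs where two caps are both exceeded: 10 + 0 + 20 + 1 + 35 + 4 = 70.
By inclusion–exclusion the count is 560 − 561 + 70 = 69.

69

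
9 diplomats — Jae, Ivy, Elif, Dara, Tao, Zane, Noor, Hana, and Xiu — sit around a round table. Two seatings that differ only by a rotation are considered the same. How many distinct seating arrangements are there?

Seat Jae anywhere (absorbing the rotational symmetry), then permute the other 8: (8)! = 40320.

40320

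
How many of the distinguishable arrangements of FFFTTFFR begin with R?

With the first slot taken by R, it remains to arrange the other 7 letters (FFFTTFF).
Those 7 letters have F appearing 5 times and T appearing twice, giving (7)!/(5!·2!) = 21.

21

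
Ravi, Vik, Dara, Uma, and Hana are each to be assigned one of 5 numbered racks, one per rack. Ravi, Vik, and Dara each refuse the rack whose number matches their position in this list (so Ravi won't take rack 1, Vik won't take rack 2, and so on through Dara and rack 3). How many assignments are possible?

64

Let Aᵢ (for i ∈ {1, 2, 3}) be the placements that put person i in their forbidden rack. Any j of these fix j positions, leaving (5−j)! ways to fill the rest, and there are C(3,j) ways to pick which j.
By inclusion–exclusion, the number of valid placements is Σ_{j=0}^{3} (−1)^j C(3,j)·(5−j)!.
Computing: 120 − 72 + 18 − 2 = 64.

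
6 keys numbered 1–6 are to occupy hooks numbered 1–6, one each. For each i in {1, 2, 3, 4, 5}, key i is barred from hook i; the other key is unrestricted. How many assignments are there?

309

Let Aᵢ (for 1 ≤ i ≤ 5) be the placements that put key i in its forbidden hook. Any j of these fix j positions, leaving (6−j)! ways to fill the rest, and there are C(5,j) ways to pick which j.
By inclusion–exclusion, the number of valid placements is Σ_{j=0}^{5} (−1)^j C(5,j)·(6−j)!.
Computing: 720 − 600 + 240 − 60 + 10 − 1 = 309.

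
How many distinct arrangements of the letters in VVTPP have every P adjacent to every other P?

12

Treat the 2 copies of P as a single block. The multiset to arrange is then {PP, T, V, V}, 4 items in all.
That gives (4)!/(2!) = 12 arrangements.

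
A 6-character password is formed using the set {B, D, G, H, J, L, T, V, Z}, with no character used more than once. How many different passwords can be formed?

With no repetition, fill the 6 characters in order: 9 choices, then 8, down to 4.
9 × 8 × 7 × 6 × 5 × 4 = 60480.

60480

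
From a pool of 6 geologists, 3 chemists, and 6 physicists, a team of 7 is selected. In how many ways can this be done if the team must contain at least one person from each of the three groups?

5571

With no constraint there are C(15,7) = 6435 possible selections.
Subtract selections that omit an entire group: no geologists → C(9,7) = 36; no chemists → C(12,7) = 792; no physicists → C(9,7) = 36.
Add back selections omitting two groups (i.e. drawn from a single group): C(6,7) + C(3,7) + C(6,7) = 0.
By inclusion–exclusion: 6435 − 864 + 0 = 5571.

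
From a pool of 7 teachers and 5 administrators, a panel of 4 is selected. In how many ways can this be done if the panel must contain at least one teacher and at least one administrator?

455

With no constraint there are C(12,4) = 495 possible selections.
Subtract selections that omit an entire group: no teachers → C(5,4) = 5; no administrators → C(7,4) = 35.
Both groups omitted at once is impossible, so 495 − 40 = 455.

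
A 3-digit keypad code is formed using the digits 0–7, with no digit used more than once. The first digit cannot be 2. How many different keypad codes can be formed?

294

The first digit has 8−1 = 7 choices (anything except 2).
The remaining 2 digits are filled from the other 7 symbols without repetition: 7 × 6 = 42.
Total: 7 × 42 = 294.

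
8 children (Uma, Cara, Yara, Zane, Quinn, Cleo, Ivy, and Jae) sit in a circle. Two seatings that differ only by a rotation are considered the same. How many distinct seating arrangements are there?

Seat Uma anywhere (absorbing the rotational symmetry), then permute the other 7: (7)! = 5040.

5040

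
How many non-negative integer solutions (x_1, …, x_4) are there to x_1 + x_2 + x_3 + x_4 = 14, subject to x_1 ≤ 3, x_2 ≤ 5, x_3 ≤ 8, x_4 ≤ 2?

By stars and bars, unrestricted non-negative solutions to x_1+…+x_4 = 14 number C(14+3,3) = 680.
Subtract solutions that violate a single cap (substitute x_i' = x_i − (cap_i+1)): x_1 ≥ 4 gives C(13,3) = 286; x_2 ≥ 6 gives C(11,3) = 165; x_3 ≥ 9 gives C(8,3) = 56; x_4 ≥ 3 gives C(14,3) = 364. Together 871.
Add back pairs where two caps are both exceeded: 35 + 4 + 120 + 0 + 56 + 10 = 225.
Subtract triples: 0 + 4 + 0 + 0 = 4.
By inclusion–exclusion the count is 680 − 871 + 225 − 4 = 30.

30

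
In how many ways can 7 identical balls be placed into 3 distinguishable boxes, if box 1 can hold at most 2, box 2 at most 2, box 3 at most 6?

By stars and bars, unrestricted non-negative solutions to x_1+…+x_3 = 7 number C(7+2,2) = 36.
Subtract solutions that violate a single cap (substitute x_i' = x_i − (cap_i+1)): x_1 ≥ 3 gives C(6,2) = 15; x_2 ≥ 3 gives C(6,2) = 15; x_3 ≥ 7 gives C(2,2) = 1. Together 31.
Add back pairs where two caps are both exceeded: 3 + 0 + 0 = 3.
By inclusion–exclusion the count is 36 − 31 + 3 = 8.

8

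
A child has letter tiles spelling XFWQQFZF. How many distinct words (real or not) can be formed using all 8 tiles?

3360

XFWQQFZF has 8 letters with F appearing 3 times and Q appearing twice.
So there are 8! / (3!·2!) = 3360 distinguishable arrangements.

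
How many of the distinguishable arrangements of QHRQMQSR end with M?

Fix M in the last position and arrange the remaining 7 letters.
Those 7 letters have Q appearing 3 times and R appearing twice, giving (7)!/(3!·2!) = 420.

420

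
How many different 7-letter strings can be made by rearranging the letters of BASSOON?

1260

BASSOON has 7 letters with O appearing twice and S appearing twice.
So there are 7! / (2!·2!) = 1260 distinguishable arrangements.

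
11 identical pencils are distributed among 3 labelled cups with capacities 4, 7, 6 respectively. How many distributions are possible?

Without the upper bounds there are C(13,2) = 78 ways to split 11 among 3 cups.
Subtract solutions that violate a single cap (substitute x_i' = x_i − (cap_i+1)): x_1 ≥ 5 gives C(8,2) = 28; x_2 ≥ 8 gives C(5,2) = 10; x_3 ≥ 7 gives C(6,2) = 15. Together 53.
No two caps can be exceeded simultaneously, so the pair terms are all 0.
By inclusion–exclusion the count is 78 − 53 + 0 = 25.

25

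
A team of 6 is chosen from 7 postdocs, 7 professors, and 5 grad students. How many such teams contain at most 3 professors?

Split by how many professors are chosen (0 through 3).
Sum: C(7,0)·C(12,6) + C(7,1)·C(12,5) + C(7,2)·C(12,4) + C(7,3)·C(12,3) = 924 + 5544 + 10395 + 7700 = 24563.

24563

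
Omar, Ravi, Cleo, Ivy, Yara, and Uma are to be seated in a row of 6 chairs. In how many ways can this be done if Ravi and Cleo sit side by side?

Glue Ravi and Cleo into one block (2 internal orders), leaving 5 units to arrange in a row.
That gives 2 × 5! = 2 × 120 = 240.

240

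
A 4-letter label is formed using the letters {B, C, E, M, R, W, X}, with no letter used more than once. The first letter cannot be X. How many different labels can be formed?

720

The first letter has 7−1 = 6 choices (anything except X).
The remaining 3 letters are filled from the other 6 symbols without repetition: 6 × 5 × 4 = 120.
Total: 6 × 120 = 720.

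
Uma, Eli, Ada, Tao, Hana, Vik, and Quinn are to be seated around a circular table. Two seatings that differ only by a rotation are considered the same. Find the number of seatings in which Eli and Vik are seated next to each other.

Glue Eli and Vik into a block (2 internal orders). Seating 6 units around a circle gives (5)! arrangements.
So 2 × (5)! = 2 × 120 = 240.

240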